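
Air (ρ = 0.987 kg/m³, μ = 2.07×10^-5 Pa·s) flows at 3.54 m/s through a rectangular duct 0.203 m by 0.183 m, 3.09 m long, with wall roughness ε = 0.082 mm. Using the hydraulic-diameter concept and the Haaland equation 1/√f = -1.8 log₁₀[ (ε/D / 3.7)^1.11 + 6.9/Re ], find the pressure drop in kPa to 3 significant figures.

Hydraulic diameter D_h = 4A/P = 4·(0.203·0.183)/(2·(0.203+0.183)) = 0.1486/0.772 = 0.1925 m.
Re = ρVD_h/μ = 0.987·3.54·0.1925/2.07e-05 = 3.249e+04.
ε/D_h = 8.2e-05/0.1925 = 0.000426; Haaland gives 1/√f = -1.8 log₁₀[4.25e-05+0.000212] = 6.469, so f = 0.0239.
ΔP = f(L/D_h)(ρV²/2) = 0.0239·3.09/0.1925·6.184 = 2.373 Pa.
ΔP = 0.00237 kPa.

ΔP ≈ 0.00237 kPa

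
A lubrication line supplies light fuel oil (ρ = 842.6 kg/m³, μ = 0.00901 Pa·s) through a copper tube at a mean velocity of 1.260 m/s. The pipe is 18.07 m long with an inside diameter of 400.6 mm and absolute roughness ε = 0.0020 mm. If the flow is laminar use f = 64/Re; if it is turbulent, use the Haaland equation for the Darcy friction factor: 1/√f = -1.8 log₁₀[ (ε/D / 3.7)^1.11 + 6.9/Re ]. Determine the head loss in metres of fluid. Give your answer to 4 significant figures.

Reynolds number Re = ρVD/μ = 842.6 · 1.26 · 0.4006 / 0.00901 = 4.72e+04.
Re > 4000 → turbulent. Relative roughness ε/D = 2e-06/0.4006 = 4.99e-06. Haaland: 1/√f = -1.8 log₁₀[(4.99e-06/3.7)^1.11 + 6.9/4.72e+04] = -1.8 log₁₀[3.05e-07 + 0.000146] = 6.902, so f = 0.02099.
Darcy-Weisbach: ΔP = f(L/D)(ρV²/2) = 0.02099·(18.07/0.4006)·(842.6·1.26²/2) = 0.02099·45.11·668.9 = 633.4 Pa.
Head loss h_f = ΔP/(ρg) = 633.4/(842.6·9.81) = 0.07663 m.

h_f ≈ 0.07663 m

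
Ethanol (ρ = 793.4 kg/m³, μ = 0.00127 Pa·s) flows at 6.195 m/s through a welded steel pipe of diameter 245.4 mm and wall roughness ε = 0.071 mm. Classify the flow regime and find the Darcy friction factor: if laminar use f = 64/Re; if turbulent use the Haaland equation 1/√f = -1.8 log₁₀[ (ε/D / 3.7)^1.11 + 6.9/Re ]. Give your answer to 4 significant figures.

Re = ρVD/μ = 793.4·6.195·0.2454/0.00127 = 9.497e+05.
Re > 4000 → turbulent. ε/D = 7.1e-05/0.2454 = 0.000289; Haaland: 1/√f = -1.8 log₁₀[2.76e-05 + 7.27e-06] = 8.023, so f = 0.01554.

f ≈ 0.01554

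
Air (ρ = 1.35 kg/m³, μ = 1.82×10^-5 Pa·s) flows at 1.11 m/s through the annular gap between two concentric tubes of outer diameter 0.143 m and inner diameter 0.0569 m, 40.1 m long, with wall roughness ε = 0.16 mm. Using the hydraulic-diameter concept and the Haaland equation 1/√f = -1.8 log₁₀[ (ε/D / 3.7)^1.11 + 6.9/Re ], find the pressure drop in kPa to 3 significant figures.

Hydraulic diameter D_h = 4A/P = D_o - D_i = 0.143 - 0.0569 = 0.0861 m.
Re = ρVD_h/μ = 1.35·1.11·0.0861/1.82e-05 = 7089.
ε/D_h = 0.00016/0.0861 = 0.00186; Haaland gives 1/√f = -1.8 log₁₀[0.000218+0.000973] = 5.263, so f = 0.0361.
ΔP = f(L/D_h)(ρV²/2) = 0.0361·40.1/0.0861·0.8317 = 13.98 Pa.
ΔP = 0.0140 kPa.

ΔP ≈ 0.0140 kPa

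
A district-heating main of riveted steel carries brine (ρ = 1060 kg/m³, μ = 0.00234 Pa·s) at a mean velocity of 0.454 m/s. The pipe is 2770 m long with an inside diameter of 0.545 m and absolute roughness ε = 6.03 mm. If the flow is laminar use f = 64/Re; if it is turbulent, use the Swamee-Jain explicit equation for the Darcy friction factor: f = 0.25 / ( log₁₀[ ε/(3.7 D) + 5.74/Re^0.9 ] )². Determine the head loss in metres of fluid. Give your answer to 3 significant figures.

Reynolds number Re = ρVD/μ = 1060 · 0.454 · 0.545 / 0.00234 = 1.121e+05.
Re > 4000 → turbulent. Relative roughness ε/D = 0.00603/0.545 = 0.0111. Swamee-Jain: f = 0.25/(log₁₀[0.0111/3.7 + 5.74/1.121e+05^0.9])² = 0.25/(log₁₀[0.00299 + 0.000164])² = 0.25/(-2.501)² = 0.03996.
Darcy-Weisbach: ΔP = f(L/D)(ρV²/2) = 0.03996·(2770/0.545)·(1060·0.454²/2) = 0.03996·5083·109.2 = 2.219e+04 Pa.
Head loss h_f = ΔP/(ρg) = 2.219e+04/(1060·9.81) = 2.13 m.

h_f ≈ 2.13 m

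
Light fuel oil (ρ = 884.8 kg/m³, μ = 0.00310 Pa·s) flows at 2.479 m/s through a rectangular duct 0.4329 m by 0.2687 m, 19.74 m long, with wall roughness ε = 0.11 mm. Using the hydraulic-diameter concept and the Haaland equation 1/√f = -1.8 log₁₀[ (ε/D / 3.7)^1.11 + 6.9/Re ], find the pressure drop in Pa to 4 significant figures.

Hydraulic diameter D_h = 4A/P = 4·(0.4329·0.2687)/(2·(0.4329+0.2687)) = 0.4653/1.403 = 0.3316 m.
Re = ρVD_h/μ = 884.8·2.479·0.3316/0.0031 = 2.346e+05.
ε/D_h = 0.00011/0.3316 = 0.000332; Haaland gives 1/√f = -1.8 log₁₀[3.22e-05+2.94e-05] = 7.579, so f = 0.01741.
ΔP = f(L/D_h)(ρV²/2) = 0.01741·19.74/0.3316·2719 = 2818 Pa.

ΔP ≈ 2818 Pa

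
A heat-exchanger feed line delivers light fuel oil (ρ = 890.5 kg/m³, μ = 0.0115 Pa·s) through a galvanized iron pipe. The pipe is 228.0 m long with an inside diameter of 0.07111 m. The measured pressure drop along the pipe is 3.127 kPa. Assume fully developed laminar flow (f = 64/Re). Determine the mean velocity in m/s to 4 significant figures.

For laminar flow, f = 64/Re with Re = ρVD/μ, so Darcy-Weisbach reduces to ΔP = 32μLV/D². Solving for V: V = ΔP·D²/(32μL) = 3127·(0.07111)²/(32·0.0115·228) = 0.1885 m/s.
Check: Re = ρVD/μ = 890.5·0.1885·0.07111/0.0115 = 1038 < 2300, so the laminar assumption holds.

V ≈ 0.1885 m/s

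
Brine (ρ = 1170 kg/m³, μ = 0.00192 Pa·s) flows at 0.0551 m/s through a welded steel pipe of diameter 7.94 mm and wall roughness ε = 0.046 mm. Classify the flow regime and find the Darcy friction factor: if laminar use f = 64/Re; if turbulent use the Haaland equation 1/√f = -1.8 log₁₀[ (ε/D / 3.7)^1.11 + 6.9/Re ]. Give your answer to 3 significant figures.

f ≈ 0.240

Re = ρVD/μ = 1170·0.0551·0.00794/0.00192 = 266.6.
Re < 2300 → laminar, so f = 64/Re = 0.2401 (roughness is irrelevant in laminar flow).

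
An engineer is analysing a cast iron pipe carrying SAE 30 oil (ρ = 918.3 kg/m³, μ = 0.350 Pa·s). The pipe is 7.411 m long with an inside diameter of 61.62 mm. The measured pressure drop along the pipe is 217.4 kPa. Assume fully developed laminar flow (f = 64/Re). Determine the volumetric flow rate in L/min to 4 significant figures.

For laminar flow, f = 64/Re with Re = ρVD/μ, so Darcy-Weisbach reduces to ΔP = 32μLV/D². Solving for V: V = ΔP·D²/(32μL) = 2.174e+05·(0.06162)²/(32·0.35·7.411) = 9.945 m/s.
Check: Re = ρVD/μ = 918.3·9.945·0.06162/0.35 = 1608 < 2300, so the laminar assumption holds.
Q = V·A = 9.945·(π/4·0.06162²) = 0.02966 m³/s = 1779 L/min.

Q ≈ 1779 L/min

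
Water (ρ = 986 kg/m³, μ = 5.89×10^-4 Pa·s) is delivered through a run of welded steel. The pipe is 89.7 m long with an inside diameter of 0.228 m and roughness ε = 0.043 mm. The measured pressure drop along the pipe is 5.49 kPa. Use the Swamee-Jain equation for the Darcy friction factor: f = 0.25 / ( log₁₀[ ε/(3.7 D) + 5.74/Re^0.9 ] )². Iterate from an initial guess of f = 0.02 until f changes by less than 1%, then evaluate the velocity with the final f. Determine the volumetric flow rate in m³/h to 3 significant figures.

Q ≈ 200 m³/h

Rearranging Darcy-Weisbach: V = √(2·ΔP·D/(f·L·ρ)). With ε/D = 4.3e-05/0.228 = 0.000189, iterate starting from f = 0.02:
  f = 0.02 → V = √(2·5490·0.228/(0.02·89.7·986)) = 1.19 m/s; Re = ρVD/μ = 4.541e+05; f → 0.01554
  f = 0.01554 → V = 1.35 m/s; Re = 5.151e+05; f → 0.01536
  f = 0.01536 → V = 1.357 m/s; Re = 5.181e+05; f → 0.01536
Converged (Δf/f < 1%). With the final f = 0.01536: V = √(2·5490·0.228/(0.01536·89.7·986)) = 1.358 m/s.
Q = V·A = 1.358·(π/4·0.228²) = 0.05543 m³/s = 200 m³/h.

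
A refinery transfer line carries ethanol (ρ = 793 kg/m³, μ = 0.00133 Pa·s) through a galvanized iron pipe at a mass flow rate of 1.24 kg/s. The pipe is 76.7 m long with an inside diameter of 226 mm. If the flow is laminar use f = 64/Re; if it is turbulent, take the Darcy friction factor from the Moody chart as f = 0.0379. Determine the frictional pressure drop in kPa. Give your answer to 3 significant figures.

ΔP ≈ 0.00775 kPa

A = πD²/4 = π(0.226)²/4 = 0.04011 m²; mean velocity V = ṁ/(ρA) = 1.24/(793 · 0.04011) = 0.03898 m/s.
Reynolds number Re = ρVD/μ = 793 · 0.03898 · 0.226 / 0.00133 = 5253.
Re > 4000 → turbulent; use the Moody-chart value f = 0.0379.
Darcy-Weisbach: ΔP = f(L/D)(ρV²/2) = 0.0379·(76.7/0.226)·(793·0.03898²/2) = 0.0379·339.4·0.6025 = 7.749 Pa.
ΔP = 7.749 Pa = 0.00775 kPa.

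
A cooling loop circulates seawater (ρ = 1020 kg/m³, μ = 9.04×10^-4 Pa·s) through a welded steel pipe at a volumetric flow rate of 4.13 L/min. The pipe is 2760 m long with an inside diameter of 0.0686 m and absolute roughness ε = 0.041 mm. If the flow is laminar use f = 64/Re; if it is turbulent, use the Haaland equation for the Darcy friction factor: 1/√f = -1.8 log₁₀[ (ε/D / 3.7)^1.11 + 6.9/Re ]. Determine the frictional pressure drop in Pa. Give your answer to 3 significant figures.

ΔP ≈ 316 Pa

Q = 4.13 L/min = 4.13/60000 = 6.883e-05 m³/s.
Cross-sectional area A = πD²/4 = π(0.0686)²/4 = 0.003696 m²; mean velocity V = Q/A = 6.883e-05/0.003696 = 0.01862 m/s.
Reynolds number Re = ρVD/μ = 1020 · 0.01862 · 0.0686 / 0.000904 = 1442.
Re < 2300 → laminar flow, so f = 64/Re = 64/1442 = 0.0444 (the turbulent correlation is not needed).
Darcy-Weisbach: ΔP = f(L/D)(ρV²/2) = 0.0444·(2760/0.0686)·(1020·0.01862²/2) = 0.0444·4.023e+04·0.1769 = 316 Pa.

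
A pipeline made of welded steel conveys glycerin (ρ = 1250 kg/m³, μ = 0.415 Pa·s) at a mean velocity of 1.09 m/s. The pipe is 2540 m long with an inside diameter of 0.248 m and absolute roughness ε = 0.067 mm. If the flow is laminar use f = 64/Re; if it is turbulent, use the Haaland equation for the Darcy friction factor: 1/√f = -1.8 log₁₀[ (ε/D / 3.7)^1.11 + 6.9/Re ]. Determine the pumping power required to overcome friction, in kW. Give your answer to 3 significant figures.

P ≈ 31.5 kW

Reynolds number Re = ρVD/μ = 1250 · 1.09 · 0.248 / 0.415 = 814.2.
Re < 2300 → laminar flow, so f = 64/Re = 64/814.2 = 0.0786 (the turbulent correlation is not needed).
Darcy-Weisbach: ΔP = f(L/D)(ρV²/2) = 0.0786·(2540/0.248)·(1250·1.09²/2) = 0.0786·1.024e+04·742.6 = 5.978e+05 Pa.
Q = V·A = 1.09·0.04831 = 0.05265 m³/s.
Pumping power P = QΔP = 0.05265·5.978e+05 = 31480 W = 31.5 kW.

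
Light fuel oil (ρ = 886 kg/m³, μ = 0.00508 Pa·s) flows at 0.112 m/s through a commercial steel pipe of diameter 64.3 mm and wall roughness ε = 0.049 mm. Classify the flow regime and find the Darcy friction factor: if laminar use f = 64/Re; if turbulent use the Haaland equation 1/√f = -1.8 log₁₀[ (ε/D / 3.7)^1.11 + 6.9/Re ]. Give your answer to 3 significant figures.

f ≈ 0.0510

Re = ρVD/μ = 886·0.112·0.0643/0.00508 = 1256.
Re < 2300 → laminar, so f = 64/Re = 0.05095 (roughness is irrelevant in laminar flow).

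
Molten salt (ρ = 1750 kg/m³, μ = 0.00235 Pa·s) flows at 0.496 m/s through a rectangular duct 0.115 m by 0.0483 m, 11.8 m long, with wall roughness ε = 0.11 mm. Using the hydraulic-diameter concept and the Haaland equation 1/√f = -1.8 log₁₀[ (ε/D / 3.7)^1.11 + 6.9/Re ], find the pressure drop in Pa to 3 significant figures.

Hydraulic diameter D_h = 4A/P = 4·(0.115·0.0483)/(2·(0.115+0.0483)) = 0.02222/0.3266 = 0.06803 m.
Re = ρVD_h/μ = 1750·0.496·0.06803/0.00235 = 2.513e+04.
ε/D_h = 0.00011/0.06803 = 0.00162; Haaland gives 1/√f = -1.8 log₁₀[0.000187+0.000275] = 6.005, so f = 0.02773.
ΔP = f(L/D_h)(ρV²/2) = 0.02773·11.8/0.06803·215.3 = 1035 Pa.

ΔP ≈ 1040 Pa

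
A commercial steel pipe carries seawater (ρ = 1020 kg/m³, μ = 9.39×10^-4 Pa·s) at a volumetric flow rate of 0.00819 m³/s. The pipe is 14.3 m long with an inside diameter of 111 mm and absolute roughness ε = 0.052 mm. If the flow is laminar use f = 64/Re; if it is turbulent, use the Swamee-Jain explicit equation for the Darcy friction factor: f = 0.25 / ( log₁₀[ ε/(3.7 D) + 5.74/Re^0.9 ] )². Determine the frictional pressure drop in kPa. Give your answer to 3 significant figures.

ΔP ≈ 0.952 kPa

Cross-sectional area A = πD²/4 = π(0.111)²/4 = 0.009677 m²; mean velocity V = Q/A = 0.00819/0.009677 = 0.8463 m/s.
Reynolds number Re = ρVD/μ = 1020 · 0.8463 · 0.111 / 0.000939 = 1.02e+05.
Re > 4000 → turbulent. Relative roughness ε/D = 5.2e-05/0.111 = 0.000468. Swamee-Jain: f = 0.25/(log₁₀[0.000468/3.7 + 5.74/1.02e+05^0.9])² = 0.25/(log₁₀[0.000127 + 0.000178])² = 0.25/(-3.516)² = 0.02022.
Darcy-Weisbach: ΔP = f(L/D)(ρV²/2) = 0.02022·(14.3/0.111)·(1020·0.8463²/2) = 0.02022·128.8·365.3 = 951.8 Pa.
ΔP = 951.8 Pa = 0.952 kPa.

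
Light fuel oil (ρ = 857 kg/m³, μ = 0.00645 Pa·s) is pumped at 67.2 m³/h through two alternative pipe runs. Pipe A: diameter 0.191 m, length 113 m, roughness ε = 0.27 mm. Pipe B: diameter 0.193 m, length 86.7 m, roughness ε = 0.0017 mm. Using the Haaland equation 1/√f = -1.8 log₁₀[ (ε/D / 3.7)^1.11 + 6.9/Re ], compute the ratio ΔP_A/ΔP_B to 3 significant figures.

ΔP_A/ΔP_B ≈ 1.49

Pipe A: V = Q/A = 0.01867/0.02865 = 0.6515 m/s; Re = 1.653e+04; ε/D = 0.00141; Haaland → f = 0.02944; ΔP_A = f(L/D)(ρV²/2) = 3167 Pa.
Pipe B: V = Q/A = 0.01867/0.02926 = 0.6381 m/s; Re = 1.636e+04; ε/D = 8.81e-06; Haaland → f = 0.02711; ΔP_B = f(L/D)(ρV²/2) = 2124 Pa.
ΔP_A/ΔP_B = 3167/2124 = 1.49.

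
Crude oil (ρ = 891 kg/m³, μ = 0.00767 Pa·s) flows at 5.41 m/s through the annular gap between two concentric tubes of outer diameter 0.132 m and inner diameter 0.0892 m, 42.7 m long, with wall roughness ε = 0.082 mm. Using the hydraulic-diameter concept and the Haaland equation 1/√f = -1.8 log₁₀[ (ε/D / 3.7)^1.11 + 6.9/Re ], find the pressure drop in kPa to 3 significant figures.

ΔP ≈ 365 kPa

Hydraulic diameter D_h = 4A/P = D_o - D_i = 0.132 - 0.0892 = 0.0428 m.
Re = ρVD_h/μ = 891·5.41·0.0428/0.00767 = 2.69e+04.
ε/D_h = 8.2e-05/0.0428 = 0.00192; Haaland gives 1/√f = -1.8 log₁₀[0.000225+0.000257] = 5.971, so f = 0.02805.
ΔP = f(L/D_h)(ρV²/2) = 0.02805·42.7/0.0428·1.304e+04 = 3.649e+05 Pa.
ΔP = 365 kPa.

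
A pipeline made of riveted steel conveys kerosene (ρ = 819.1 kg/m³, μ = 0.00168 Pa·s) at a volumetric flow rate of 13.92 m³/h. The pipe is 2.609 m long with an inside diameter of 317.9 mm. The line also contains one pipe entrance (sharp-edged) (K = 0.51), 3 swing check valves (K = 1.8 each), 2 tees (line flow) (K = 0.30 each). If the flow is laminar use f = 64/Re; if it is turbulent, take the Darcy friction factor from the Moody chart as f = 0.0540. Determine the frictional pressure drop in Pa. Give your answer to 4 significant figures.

ΔP ≈ 6.758 Pa

Q = 13.92 m³/h = 13.92/3600 = 0.003867 m³/s.
Cross-sectional area A = πD²/4 = π(0.3179)²/4 = 0.07937 m²; mean velocity V = Q/A = 0.003867/0.07937 = 0.04872 m/s.
Reynolds number Re = ρVD/μ = 819.1 · 0.04872 · 0.3179 / 0.00168 = 7551.
Re > 4000 → turbulent; use the Moody-chart value f = 0.0540.
Total minor-loss coefficient ΣK = 1·0.51 + 3·1.8 + 2·0.3 = 6.51.
ΔP = [f·L/D + ΣK]·(ρV²/2) = [0.054·2.609/0.3179 + 6.51]·(819.1·0.04872²/2) = [0.4432 + 6.51]·0.9719 = 6.758 Pa.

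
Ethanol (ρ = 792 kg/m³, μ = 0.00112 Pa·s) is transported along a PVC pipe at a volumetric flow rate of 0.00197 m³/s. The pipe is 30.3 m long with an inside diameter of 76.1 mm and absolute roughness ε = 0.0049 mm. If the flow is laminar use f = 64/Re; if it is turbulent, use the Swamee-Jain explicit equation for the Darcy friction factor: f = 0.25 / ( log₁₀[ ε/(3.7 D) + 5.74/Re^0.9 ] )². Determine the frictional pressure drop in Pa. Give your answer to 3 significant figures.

Cross-sectional area A = πD²/4 = π(0.0761)²/4 = 0.004548 m²; mean velocity V = Q/A = 0.00197/0.004548 = 0.4331 m/s.
Reynolds number Re = ρVD/μ = 792 · 0.4331 · 0.0761 / 0.00112 = 2.331e+04.
Re > 4000 → turbulent. Relative roughness ε/D = 4.9e-06/0.0761 = 6.44e-05. Swamee-Jain: f = 0.25/(log₁₀[6.44e-05/3.7 + 5.74/2.331e+04^0.9])² = 0.25/(log₁₀[1.74e-05 + 0.000673])² = 0.25/(-3.161)² = 0.02502.
Darcy-Weisbach: ΔP = f(L/D)(ρV²/2) = 0.02502·(30.3/0.0761)·(792·0.4331²/2) = 0.02502·398.2·74.29 = 740.2 Pa.

ΔP ≈ 740 Pa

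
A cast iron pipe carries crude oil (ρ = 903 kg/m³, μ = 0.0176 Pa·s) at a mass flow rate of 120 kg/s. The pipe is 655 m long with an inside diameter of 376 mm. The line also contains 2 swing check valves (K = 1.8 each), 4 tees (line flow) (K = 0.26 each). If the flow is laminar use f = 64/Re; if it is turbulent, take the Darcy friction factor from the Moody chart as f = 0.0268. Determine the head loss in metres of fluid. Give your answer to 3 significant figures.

A = πD²/4 = π(0.376)²/4 = 0.111 m²; mean velocity V = ṁ/(ρA) = 120/(903 · 0.111) = 1.197 m/s.
Reynolds number Re = ρVD/μ = 903 · 1.197 · 0.376 / 0.0176 = 2.309e+04.
Re > 4000 → turbulent; use the Moody-chart value f = 0.0268.
Total minor-loss coefficient ΣK = 2·1.8 + 4·0.26 = 4.64.
ΔP = [f·L/D + ΣK]·(ρV²/2) = [0.0268·655/0.376 + 4.64]·(903·1.197²/2) = [46.69 + 4.64]·646.7 = 3.319e+04 Pa.
Head loss h_f = ΔP/(ρg) = 3.319e+04/(903·9.81) = 3.75 m.

h_f ≈ 3.75 m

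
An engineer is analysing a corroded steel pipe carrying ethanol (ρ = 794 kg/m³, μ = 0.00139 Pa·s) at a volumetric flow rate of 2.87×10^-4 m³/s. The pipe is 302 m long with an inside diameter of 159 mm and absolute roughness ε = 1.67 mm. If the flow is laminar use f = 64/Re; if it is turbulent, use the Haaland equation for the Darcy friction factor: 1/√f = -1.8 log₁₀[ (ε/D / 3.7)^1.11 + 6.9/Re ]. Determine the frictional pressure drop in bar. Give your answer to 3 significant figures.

ΔP ≈ 7.68×10^-5 bar

Cross-sectional area A = πD²/4 = π(0.159)²/4 = 0.01986 m²; mean velocity V = Q/A = 0.000287/0.01986 = 0.01445 m/s.
Reynolds number Re = ρVD/μ = 794 · 0.01445 · 0.159 / 0.00139 = 1313.
Re < 2300 → laminar flow, so f = 64/Re = 64/1313 = 0.04875 (the turbulent correlation is not needed).
Darcy-Weisbach: ΔP = f(L/D)(ρV²/2) = 0.04875·(302/0.159)·(794·0.01445²/2) = 0.04875·1899·0.08294 = 7.68 Pa.
ΔP = 7.68 Pa = 7.68×10^-5 bar.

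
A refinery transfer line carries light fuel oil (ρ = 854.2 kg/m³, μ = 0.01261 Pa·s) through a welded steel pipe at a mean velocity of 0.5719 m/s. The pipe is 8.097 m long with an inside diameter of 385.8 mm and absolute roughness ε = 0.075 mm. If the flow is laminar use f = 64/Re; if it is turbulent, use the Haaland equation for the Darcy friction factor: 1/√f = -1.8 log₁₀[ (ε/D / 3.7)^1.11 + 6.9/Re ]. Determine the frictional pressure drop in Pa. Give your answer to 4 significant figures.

ΔP ≈ 82.13 Pa

Reynolds number Re = ρVD/μ = 854.2 · 0.5719 · 0.3858 / 0.0126 = 1.495e+04.
Re > 4000 → turbulent. Relative roughness ε/D = 7.5e-05/0.3858 = 0.000194. Haaland: 1/√f = -1.8 log₁₀[(0.000194/3.7)^1.11 + 6.9/1.495e+04] = -1.8 log₁₀[1.78e-05 + 0.000462] = 5.975, so f = 0.02801.
Darcy-Weisbach: ΔP = f(L/D)(ρV²/2) = 0.02801·(8.097/0.3858)·(854.2·0.5719²/2) = 0.02801·20.99·139.7 = 82.13 Pa.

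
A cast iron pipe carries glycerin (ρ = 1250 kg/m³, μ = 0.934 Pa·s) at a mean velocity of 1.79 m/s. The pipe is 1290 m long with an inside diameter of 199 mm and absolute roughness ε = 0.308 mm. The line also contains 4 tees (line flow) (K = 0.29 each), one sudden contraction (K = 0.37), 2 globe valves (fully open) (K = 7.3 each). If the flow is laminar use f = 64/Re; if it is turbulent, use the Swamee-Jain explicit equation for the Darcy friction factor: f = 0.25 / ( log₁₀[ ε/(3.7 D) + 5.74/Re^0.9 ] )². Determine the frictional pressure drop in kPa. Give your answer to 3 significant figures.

ΔP ≈ 1780 kPa

Reynolds number Re = ρVD/μ = 1250 · 1.79 · 0.199 / 0.934 = 476.7.
Re < 2300 → laminar flow, so f = 64/Re = 64/476.7 = 0.1342 (the turbulent correlation is not needed).
Total minor-loss coefficient ΣK = 4·0.29 + 1·0.37 + 2·7.3 = 16.1.
ΔP = [f·L/D + ΣK]·(ρV²/2) = [0.1342·1290/0.199 + 16.1]·(1250·1.79²/2) = [870.3 + 16.1]·2003 = 1.775e+06 Pa.
ΔP = 1.775e+06 Pa = 1780 kPa.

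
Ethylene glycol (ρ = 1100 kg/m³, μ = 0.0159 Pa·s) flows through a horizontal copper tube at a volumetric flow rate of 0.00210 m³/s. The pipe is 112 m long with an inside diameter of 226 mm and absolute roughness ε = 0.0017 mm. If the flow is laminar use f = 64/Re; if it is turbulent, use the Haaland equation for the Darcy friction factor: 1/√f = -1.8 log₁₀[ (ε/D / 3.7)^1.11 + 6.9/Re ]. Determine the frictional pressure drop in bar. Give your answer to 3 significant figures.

ΔP ≈ 5.84×10^-4 bar

Cross-sectional area A = πD²/4 = π(0.226)²/4 = 0.04011 m²; mean velocity V = Q/A = 0.0021/0.04011 = 0.05235 m/s.
Reynolds number Re = ρVD/μ = 1100 · 0.05235 · 0.226 / 0.0159 = 818.5.
Re < 2300 → laminar flow, so f = 64/Re = 64/818.5 = 0.07819 (the turbulent correlation is not needed).
Darcy-Weisbach: ΔP = f(L/D)(ρV²/2) = 0.07819·(112/0.226)·(1100·0.05235²/2) = 0.07819·495.6·1.507 = 58.41 Pa.
ΔP = 58.41 Pa = 5.84×10^-4 bar.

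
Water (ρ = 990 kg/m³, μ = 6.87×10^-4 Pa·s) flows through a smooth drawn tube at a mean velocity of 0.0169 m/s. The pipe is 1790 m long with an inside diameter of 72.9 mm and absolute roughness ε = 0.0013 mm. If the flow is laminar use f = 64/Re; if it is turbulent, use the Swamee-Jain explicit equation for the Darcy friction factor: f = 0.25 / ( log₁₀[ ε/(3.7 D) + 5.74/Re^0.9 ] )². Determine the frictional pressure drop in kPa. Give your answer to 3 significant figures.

Reynolds number Re = ρVD/μ = 990 · 0.0169 · 0.0729 / 0.000687 = 1775.
Re < 2300 → laminar flow, so f = 64/Re = 64/1775 = 0.03605 (the turbulent correlation is not needed).
Darcy-Weisbach: ΔP = f(L/D)(ρV²/2) = 0.03605·(1790/0.0729)·(990·0.0169²/2) = 0.03605·2.455e+04·0.1414 = 125.1 Pa.
ΔP = 125.1 Pa = 0.125 kPa.

ΔP ≈ 0.125 kPa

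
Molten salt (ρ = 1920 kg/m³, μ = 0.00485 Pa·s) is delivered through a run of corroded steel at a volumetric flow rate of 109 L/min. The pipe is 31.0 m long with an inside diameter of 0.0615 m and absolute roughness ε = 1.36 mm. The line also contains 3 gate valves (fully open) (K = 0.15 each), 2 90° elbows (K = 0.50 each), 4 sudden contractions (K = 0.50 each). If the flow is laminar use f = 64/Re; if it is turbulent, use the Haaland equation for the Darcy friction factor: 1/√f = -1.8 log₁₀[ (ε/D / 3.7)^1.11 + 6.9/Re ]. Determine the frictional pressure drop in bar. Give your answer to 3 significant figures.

Q = 109 L/min = 109/60000 = 0.001817 m³/s.
Cross-sectional area A = πD²/4 = π(0.0615)²/4 = 0.002971 m²; mean velocity V = Q/A = 0.001817/0.002971 = 0.6116 m/s.
Reynolds number Re = ρVD/μ = 1920 · 0.6116 · 0.0615 / 0.00485 = 1.489e+04.
Re > 4000 → turbulent. Relative roughness ε/D = 0.00136/0.0615 = 0.0221. Haaland: 1/√f = -1.8 log₁₀[(0.0221/3.7)^1.11 + 6.9/1.489e+04] = -1.8 log₁₀[0.0034 + 0.000463] = 4.343, so f = 0.05302.
Total minor-loss coefficient ΣK = 3·0.15 + 2·0.5 + 4·0.5 = 3.45.
ΔP = [f·L/D + ΣK]·(ρV²/2) = [0.05302·31/0.0615 + 3.45]·(1920·0.6116²/2) = [26.73 + 3.45]·359 = 1.083e+04 Pa.
ΔP = 1.083e+04 Pa = 0.108 bar.

ΔP ≈ 0.108 bar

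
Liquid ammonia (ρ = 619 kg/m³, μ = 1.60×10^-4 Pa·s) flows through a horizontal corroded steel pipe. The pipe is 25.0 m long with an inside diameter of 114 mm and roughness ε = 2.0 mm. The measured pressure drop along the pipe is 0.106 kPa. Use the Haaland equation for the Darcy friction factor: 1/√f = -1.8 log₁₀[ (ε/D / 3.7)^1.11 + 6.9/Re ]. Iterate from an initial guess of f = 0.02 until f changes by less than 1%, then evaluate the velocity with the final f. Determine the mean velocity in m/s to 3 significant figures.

V ≈ 0.183 m/s

Rearranging Darcy-Weisbach: V = √(2·ΔP·D/(f·L·ρ)). With ε/D = 0.002/0.114 = 0.0175, iterate starting from f = 0.02:
  f = 0.02 → V = √(2·106·0.114/(0.02·25·619)) = 0.2794 m/s; Re = ρVD/μ = 1.232e+05; f → 0.04671
  f = 0.04671 → V = 0.1829 m/s; Re = 8.065e+04; f → 0.04688
Converged (Δf/f < 1%). With the final f = 0.04688: V = √(2·106·0.114/(0.04688·25·619)) = 0.1825 m/s.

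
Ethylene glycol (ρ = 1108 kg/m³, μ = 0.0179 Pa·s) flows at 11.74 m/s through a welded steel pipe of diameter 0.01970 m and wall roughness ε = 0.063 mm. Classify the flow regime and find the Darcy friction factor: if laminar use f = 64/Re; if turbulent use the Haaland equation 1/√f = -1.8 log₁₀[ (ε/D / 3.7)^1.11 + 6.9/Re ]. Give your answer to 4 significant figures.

Re = ρVD/μ = 1108·11.74·0.0197/0.0179 = 1.432e+04.
Re > 4000 → turbulent. ε/D = 6.3e-05/0.0197 = 0.0032; Haaland: 1/√f = -1.8 log₁₀[0.000398 + 0.000482] = 5.5, so f = 0.03306.

f ≈ 0.03306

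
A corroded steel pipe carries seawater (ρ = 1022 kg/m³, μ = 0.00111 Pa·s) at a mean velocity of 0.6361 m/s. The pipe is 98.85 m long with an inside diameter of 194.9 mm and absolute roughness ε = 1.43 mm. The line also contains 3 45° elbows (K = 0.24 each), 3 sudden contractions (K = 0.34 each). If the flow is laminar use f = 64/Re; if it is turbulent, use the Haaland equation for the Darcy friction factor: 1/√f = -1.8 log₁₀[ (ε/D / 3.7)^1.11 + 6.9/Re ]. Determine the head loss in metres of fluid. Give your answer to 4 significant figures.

h_f ≈ 0.4008 m

Reynolds number Re = ρVD/μ = 1022 · 0.6361 · 0.1949 / 0.00111 = 1.141e+05.
Re > 4000 → turbulent. Relative roughness ε/D = 0.00143/0.1949 = 0.00734. Haaland: 1/√f = -1.8 log₁₀[(0.00734/3.7)^1.11 + 6.9/1.141e+05] = -1.8 log₁₀[0.001 + 6.04e-05] = 5.354, so f = 0.03488.
Total minor-loss coefficient ΣK = 3·0.24 + 3·0.34 = 1.74.
ΔP = [f·L/D + ΣK]·(ρV²/2) = [0.03488·98.85/0.1949 + 1.74]·(1022·0.6361²/2) = [17.69 + 1.74]·206.8 = 4018 Pa.
Head loss h_f = ΔP/(ρg) = 4018/(1022·9.81) = 0.4008 m.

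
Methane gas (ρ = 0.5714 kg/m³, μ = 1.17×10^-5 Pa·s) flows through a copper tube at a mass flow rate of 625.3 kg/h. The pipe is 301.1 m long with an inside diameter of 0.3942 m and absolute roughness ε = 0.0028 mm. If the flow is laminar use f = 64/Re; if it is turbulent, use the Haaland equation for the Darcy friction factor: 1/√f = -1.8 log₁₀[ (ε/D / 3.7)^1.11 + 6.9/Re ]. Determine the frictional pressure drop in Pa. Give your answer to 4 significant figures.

ṁ = 625.3 kg/h = 625.3/3600 = 0.1737 kg/s.
A = πD²/4 = π(0.3942)²/4 = 0.122 m²; mean velocity V = ṁ/(ρA) = 0.1737/(0.5714 · 0.122) = 2.491 m/s.
Reynolds number Re = ρVD/μ = 0.5714 · 2.491 · 0.3942 / 1.17e-05 = 4.795e+04.
Re > 4000 → turbulent. Relative roughness ε/D = 2.8e-06/0.3942 = 7.1e-06. Haaland: 1/√f = -1.8 log₁₀[(7.1e-06/3.7)^1.11 + 6.9/4.795e+04] = -1.8 log₁₀[4.51e-07 + 0.000144] = 6.913, so f = 0.02092.
Darcy-Weisbach: ΔP = f(L/D)(ρV²/2) = 0.02092·(301.1/0.3942)·(0.5714·2.491²/2) = 0.02092·763.8·1.772 = 28.33 Pa.

ΔP ≈ 28.33 Pa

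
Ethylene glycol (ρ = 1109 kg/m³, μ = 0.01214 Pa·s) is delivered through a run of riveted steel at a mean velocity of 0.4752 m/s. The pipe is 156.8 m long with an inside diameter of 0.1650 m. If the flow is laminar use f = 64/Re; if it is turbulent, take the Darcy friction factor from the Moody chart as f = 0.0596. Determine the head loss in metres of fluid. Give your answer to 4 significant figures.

Reynolds number Re = ρVD/μ = 1109 · 0.4752 · 0.165 / 0.0121 = 7163.
Re > 4000 → turbulent; use the Moody-chart value f = 0.0596.
Darcy-Weisbach: ΔP = f(L/D)(ρV²/2) = 0.0596·(156.8/0.165)·(1109·0.4752²/2) = 0.0596·950.3·125.2 = 7092 Pa.
Head loss h_f = ΔP/(ρg) = 7092/(1109·9.81) = 0.6519 m.

h_f ≈ 0.6519 m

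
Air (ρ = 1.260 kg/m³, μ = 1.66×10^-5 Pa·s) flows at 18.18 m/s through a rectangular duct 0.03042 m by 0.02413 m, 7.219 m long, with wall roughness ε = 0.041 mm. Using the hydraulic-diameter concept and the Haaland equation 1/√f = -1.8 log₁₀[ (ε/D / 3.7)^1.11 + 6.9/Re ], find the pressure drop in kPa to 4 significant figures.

Hydraulic diameter D_h = 4A/P = 4·(0.03042·0.02413)/(2·(0.03042+0.02413)) = 0.002936/0.1091 = 0.02691 m.
Re = ρVD_h/μ = 1.26·18.18·0.02691/1.66e-05 = 3.714e+04.
ε/D_h = 4.1e-05/0.02691 = 0.00152; Haaland gives 1/√f = -1.8 log₁₀[0.000175+0.000186] = 6.198, so f = 0.02603.
ΔP = f(L/D_h)(ρV²/2) = 0.02603·7.219/0.02691·208.2 = 1454 Pa.
ΔP = 1.454 kPa.

ΔP ≈ 1.454 kPa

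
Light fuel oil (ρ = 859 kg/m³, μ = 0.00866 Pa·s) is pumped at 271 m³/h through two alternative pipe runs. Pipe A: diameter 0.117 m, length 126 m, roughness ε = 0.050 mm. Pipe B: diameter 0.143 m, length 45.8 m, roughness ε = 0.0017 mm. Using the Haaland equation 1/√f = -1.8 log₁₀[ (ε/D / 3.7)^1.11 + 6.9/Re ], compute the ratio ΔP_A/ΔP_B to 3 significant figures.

Pipe A: V = Q/A = 0.07528/0.01075 = 7.002 m/s; Re = 8.126e+04; ε/D = 0.000427; Haaland → f = 0.02035; ΔP_A = f(L/D)(ρV²/2) = 4.615e+05 Pa.
Pipe B: V = Q/A = 0.07528/0.01606 = 4.687 m/s; Re = 6.648e+04; ε/D = 1.19e-05; Haaland → f = 0.01948; ΔP_B = f(L/D)(ρV²/2) = 5.887e+04 Pa.
ΔP_A/ΔP_B = 4.615e+05/5.887e+04 = 7.84.

ΔP_A/ΔP_B ≈ 7.84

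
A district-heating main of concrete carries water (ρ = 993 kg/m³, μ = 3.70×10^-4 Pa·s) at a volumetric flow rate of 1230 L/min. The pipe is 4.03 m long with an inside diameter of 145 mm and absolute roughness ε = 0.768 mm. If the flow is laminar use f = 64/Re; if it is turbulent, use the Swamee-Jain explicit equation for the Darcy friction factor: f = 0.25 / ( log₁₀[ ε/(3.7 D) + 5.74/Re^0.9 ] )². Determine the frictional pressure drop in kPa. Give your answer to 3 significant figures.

Q = 1230 L/min = 1230/60000 = 0.0205 m³/s.
Cross-sectional area A = πD²/4 = π(0.145)²/4 = 0.01651 m²; mean velocity V = Q/A = 0.0205/0.01651 = 1.241 m/s.
Reynolds number Re = ρVD/μ = 993 · 1.241 · 0.145 / 0.00037 = 4.831e+05.
Re > 4000 → turbulent. Relative roughness ε/D = 0.000768/0.145 = 0.0053. Swamee-Jain: f = 0.25/(log₁₀[0.0053/3.7 + 5.74/4.831e+05^0.9])² = 0.25/(log₁₀[0.00143 + 4.4e-05])² = 0.25/(-2.831)² = 0.03119.
Darcy-Weisbach: ΔP = f(L/D)(ρV²/2) = 0.03119·(4.03/0.145)·(993·1.241²/2) = 0.03119·27.79·765.2 = 663.4 Pa.
ΔP = 663.4 Pa = 0.663 kPa.

ΔP ≈ 0.663 kPa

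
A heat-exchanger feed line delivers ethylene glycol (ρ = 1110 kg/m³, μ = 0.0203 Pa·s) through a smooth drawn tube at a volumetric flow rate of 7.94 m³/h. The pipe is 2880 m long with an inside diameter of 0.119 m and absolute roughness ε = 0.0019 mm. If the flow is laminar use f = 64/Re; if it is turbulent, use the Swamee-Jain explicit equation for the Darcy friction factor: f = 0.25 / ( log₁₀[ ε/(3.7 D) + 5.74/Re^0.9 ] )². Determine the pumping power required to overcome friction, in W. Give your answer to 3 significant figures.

Q = 7.94 m³/h = 7.94/3600 = 0.002206 m³/s.
Cross-sectional area A = πD²/4 = π(0.119)²/4 = 0.01112 m²; mean velocity V = Q/A = 0.002206/0.01112 = 0.1983 m/s.
Reynolds number Re = ρVD/μ = 1110 · 0.1983 · 0.119 / 0.0203 = 1290.
Re < 2300 → laminar flow, so f = 64/Re = 64/1290 = 0.0496 (the turbulent correlation is not needed).
Darcy-Weisbach: ΔP = f(L/D)(ρV²/2) = 0.0496·(2880/0.119)·(1110·0.1983²/2) = 0.0496·2.42e+04·21.83 = 2.62e+04 Pa.
Pumping power P = QΔP = 0.002206·2.62e+04 = 57.78 W = 57.8 W.

P ≈ 57.8 W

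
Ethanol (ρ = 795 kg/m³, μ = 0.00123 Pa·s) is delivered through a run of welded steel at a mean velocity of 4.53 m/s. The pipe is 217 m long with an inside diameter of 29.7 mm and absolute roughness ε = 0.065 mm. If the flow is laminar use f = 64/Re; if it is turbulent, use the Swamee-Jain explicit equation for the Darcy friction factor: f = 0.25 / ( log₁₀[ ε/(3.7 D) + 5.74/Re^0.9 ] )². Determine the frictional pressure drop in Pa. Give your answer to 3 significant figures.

ΔP ≈ 1.55×10^6 Pa

Reynolds number Re = ρVD/μ = 795 · 4.53 · 0.0297 / 0.00123 = 8.696e+04.
Re > 4000 → turbulent. Relative roughness ε/D = 6.5e-05/0.0297 = 0.00219. Swamee-Jain: f = 0.25/(log₁₀[0.00219/3.7 + 5.74/8.696e+04^0.9])² = 0.25/(log₁₀[0.000592 + 0.000206])² = 0.25/(-3.098)² = 0.02604.
Darcy-Weisbach: ΔP = f(L/D)(ρV²/2) = 0.02604·(217/0.0297)·(795·4.53²/2) = 0.02604·7306·8157 = 1.552e+06 Pa.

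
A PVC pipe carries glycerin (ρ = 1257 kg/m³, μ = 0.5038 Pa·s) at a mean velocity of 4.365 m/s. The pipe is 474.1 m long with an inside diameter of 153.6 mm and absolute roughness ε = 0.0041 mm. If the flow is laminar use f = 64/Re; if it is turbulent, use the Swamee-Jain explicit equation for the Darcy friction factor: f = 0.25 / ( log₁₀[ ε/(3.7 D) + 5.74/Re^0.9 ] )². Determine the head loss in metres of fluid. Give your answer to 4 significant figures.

Reynolds number Re = ρVD/μ = 1257 · 4.365 · 0.1536 / 0.504 = 1673.
Re < 2300 → laminar flow, so f = 64/Re = 64/1673 = 0.03826 (the turbulent correlation is not needed).
Darcy-Weisbach: ΔP = f(L/D)(ρV²/2) = 0.03826·(474.1/0.1536)·(1257·4.365²/2) = 0.03826·3087·1.197e+04 = 1.414e+06 Pa.
Head loss h_f = ΔP/(ρg) = 1.414e+06/(1257·9.81) = 114.7 m.

h_f ≈ 114.7 m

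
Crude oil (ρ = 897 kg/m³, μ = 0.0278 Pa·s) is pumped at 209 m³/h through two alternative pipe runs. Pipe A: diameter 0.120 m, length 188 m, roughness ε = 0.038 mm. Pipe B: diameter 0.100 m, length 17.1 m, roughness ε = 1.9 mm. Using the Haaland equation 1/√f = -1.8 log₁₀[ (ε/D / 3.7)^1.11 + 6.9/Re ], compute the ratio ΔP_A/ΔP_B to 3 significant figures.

ΔP_A/ΔP_B ≈ 2.36

Pipe A: V = Q/A = 0.05806/0.01131 = 5.133 m/s; Re = 1.988e+04; ε/D = 0.000317; Haaland → f = 0.02634; ΔP_A = f(L/D)(ρV²/2) = 4.878e+05 Pa.
Pipe B: V = Q/A = 0.05806/0.007854 = 7.392 m/s; Re = 2.385e+04; ε/D = 0.019; Haaland → f = 0.0494; ΔP_B = f(L/D)(ρV²/2) = 2.07e+05 Pa.
ΔP_A/ΔP_B = 4.878e+05/2.07e+05 = 2.36.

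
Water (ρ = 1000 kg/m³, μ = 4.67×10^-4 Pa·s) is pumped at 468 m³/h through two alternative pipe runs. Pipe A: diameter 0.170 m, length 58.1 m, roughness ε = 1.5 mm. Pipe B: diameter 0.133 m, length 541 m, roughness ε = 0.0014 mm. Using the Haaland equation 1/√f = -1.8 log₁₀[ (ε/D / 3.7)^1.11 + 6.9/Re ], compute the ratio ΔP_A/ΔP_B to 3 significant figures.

ΔP_A/ΔP_B ≈ 0.112

Pipe A: V = Q/A = 0.13/0.0227 = 5.727 m/s; Re = 2.085e+06; ε/D = 0.00882; Haaland → f = 0.03645; ΔP_A = f(L/D)(ρV²/2) = 2.043e+05 Pa.
Pipe B: V = Q/A = 0.13/0.01389 = 9.357 m/s; Re = 2.665e+06; ε/D = 1.05e-05; Haaland → f = 0.01027; ΔP_B = f(L/D)(ρV²/2) = 1.828e+06 Pa.
ΔP_A/ΔP_B = 2.043e+05/1.828e+06 = 0.112.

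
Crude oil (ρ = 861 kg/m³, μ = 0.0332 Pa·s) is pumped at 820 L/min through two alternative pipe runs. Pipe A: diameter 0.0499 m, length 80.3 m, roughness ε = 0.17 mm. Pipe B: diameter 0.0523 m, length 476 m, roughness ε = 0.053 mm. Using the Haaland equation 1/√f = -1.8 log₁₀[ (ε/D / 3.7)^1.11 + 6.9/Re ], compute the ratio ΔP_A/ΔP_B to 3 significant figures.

ΔP_A/ΔP_B ≈ 0.231

Pipe A: V = Q/A = 0.01367/0.001956 = 6.988 m/s; Re = 9044; ε/D = 0.00341; Haaland → f = 0.03609; ΔP_A = f(L/D)(ρV²/2) = 1.221e+06 Pa.
Pipe B: V = Q/A = 0.01367/0.002148 = 6.362 m/s; Re = 8629; ε/D = 0.00101; Haaland → f = 0.03338; ΔP_B = f(L/D)(ρV²/2) = 5.294e+06 Pa.
ΔP_A/ΔP_B = 1.221e+06/5.294e+06 = 0.231.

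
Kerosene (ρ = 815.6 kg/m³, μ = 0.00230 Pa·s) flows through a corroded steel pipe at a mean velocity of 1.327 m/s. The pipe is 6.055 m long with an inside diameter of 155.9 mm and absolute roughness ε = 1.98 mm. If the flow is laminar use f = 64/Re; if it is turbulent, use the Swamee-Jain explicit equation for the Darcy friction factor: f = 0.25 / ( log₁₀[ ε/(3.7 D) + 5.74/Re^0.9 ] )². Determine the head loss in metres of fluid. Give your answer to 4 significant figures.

Reynolds number Re = ρVD/μ = 815.6 · 1.327 · 0.1559 / 0.0023 = 7.336e+04.
Re > 4000 → turbulent. Relative roughness ε/D = 0.00198/0.1559 = 0.0127. Swamee-Jain: f = 0.25/(log₁₀[0.0127/3.7 + 5.74/7.336e+04^0.9])² = 0.25/(log₁₀[0.00343 + 0.00024])² = 0.25/(-2.435)² = 0.04216.
Darcy-Weisbach: ΔP = f(L/D)(ρV²/2) = 0.04216·(6.055/0.1559)·(815.6·1.327²/2) = 0.04216·38.84·718.1 = 1176 Pa.
Head loss h_f = ΔP/(ρg) = 1176/(815.6·9.81) = 0.1470 m.

h_f ≈ 0.1470 m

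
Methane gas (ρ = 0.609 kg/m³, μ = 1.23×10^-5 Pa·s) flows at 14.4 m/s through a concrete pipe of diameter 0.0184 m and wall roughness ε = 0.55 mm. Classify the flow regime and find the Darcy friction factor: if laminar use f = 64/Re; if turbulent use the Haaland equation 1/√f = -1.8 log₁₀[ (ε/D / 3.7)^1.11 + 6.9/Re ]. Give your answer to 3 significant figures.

f ≈ 0.0595

Re = ρVD/μ = 0.609·14.4·0.0184/1.23e-05 = 1.312e+04.
Re > 4000 → turbulent. ε/D = 0.00055/0.0184 = 0.0299; Haaland: 1/√f = -1.8 log₁₀[0.00476 + 0.000526] = 4.099, so f = 0.05951.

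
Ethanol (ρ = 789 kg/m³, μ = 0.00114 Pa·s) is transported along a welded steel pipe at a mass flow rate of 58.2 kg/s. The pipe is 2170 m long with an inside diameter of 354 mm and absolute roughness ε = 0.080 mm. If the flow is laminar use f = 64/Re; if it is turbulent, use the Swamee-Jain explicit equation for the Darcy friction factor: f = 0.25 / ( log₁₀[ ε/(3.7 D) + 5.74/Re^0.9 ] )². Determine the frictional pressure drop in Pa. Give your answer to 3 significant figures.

A = πD²/4 = π(0.354)²/4 = 0.09842 m²; mean velocity V = ṁ/(ρA) = 58.2/(789 · 0.09842) = 0.7495 m/s.
Reynolds number Re = ρVD/μ = 789 · 0.7495 · 0.354 / 0.00114 = 1.836e+05.
Re > 4000 → turbulent. Relative roughness ε/D = 8e-05/0.354 = 0.000226. Swamee-Jain: f = 0.25/(log₁₀[0.000226/3.7 + 5.74/1.836e+05^0.9])² = 0.25/(log₁₀[6.11e-05 + 0.000105])² = 0.25/(-3.78)² = 0.0175.
Darcy-Weisbach: ΔP = f(L/D)(ρV²/2) = 0.0175·(2170/0.354)·(789·0.7495²/2) = 0.0175·6130·221.6 = 2.377e+04 Pa.

ΔP ≈ 23800 Pa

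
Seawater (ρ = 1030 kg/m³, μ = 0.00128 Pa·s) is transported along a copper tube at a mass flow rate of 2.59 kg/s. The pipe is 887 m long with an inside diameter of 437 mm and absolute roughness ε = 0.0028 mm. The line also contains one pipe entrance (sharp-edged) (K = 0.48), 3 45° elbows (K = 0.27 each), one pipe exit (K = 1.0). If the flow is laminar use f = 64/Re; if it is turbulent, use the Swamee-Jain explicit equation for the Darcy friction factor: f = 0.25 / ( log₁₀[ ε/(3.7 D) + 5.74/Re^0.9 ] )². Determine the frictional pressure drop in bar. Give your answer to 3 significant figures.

A = πD²/4 = π(0.437)²/4 = 0.15 m²; mean velocity V = ṁ/(ρA) = 2.59/(1030 · 0.15) = 0.01677 m/s.
Reynolds number Re = ρVD/μ = 1030 · 0.01677 · 0.437 / 0.00128 = 5895.
Re > 4000 → turbulent. Relative roughness ε/D = 2.8e-06/0.437 = 6.41e-06. Swamee-Jain: f = 0.25/(log₁₀[6.41e-06/3.7 + 5.74/5895^0.9])² = 0.25/(log₁₀[1.73e-06 + 0.00232])² = 0.25/(-2.634)² = 0.03603.
Total minor-loss coefficient ΣK = 1·0.48 + 3·0.27 + 1·1 = 2.29.
ΔP = [f·L/D + ΣK]·(ρV²/2) = [0.03603·887/0.437 + 2.29]·(1030·0.01677²/2) = [73.13 + 2.29]·0.1448 = 10.92 Pa.
ΔP = 10.92 Pa = 1.09×10^-4 bar.

ΔP ≈ 1.09×10^-4 bar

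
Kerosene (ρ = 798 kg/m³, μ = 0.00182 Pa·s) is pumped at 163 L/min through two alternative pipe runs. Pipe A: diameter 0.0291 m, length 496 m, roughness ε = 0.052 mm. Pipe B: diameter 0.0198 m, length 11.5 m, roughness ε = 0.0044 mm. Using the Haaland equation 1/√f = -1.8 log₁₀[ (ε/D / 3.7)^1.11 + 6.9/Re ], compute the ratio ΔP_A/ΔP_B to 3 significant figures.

Pipe A: V = Q/A = 0.002717/0.0006651 = 4.085 m/s; Re = 5.212e+04; ε/D = 0.00179; Haaland → f = 0.02567; ΔP_A = f(L/D)(ρV²/2) = 2.913e+06 Pa.
Pipe B: V = Q/A = 0.002717/0.0003079 = 8.823 m/s; Re = 7.66e+04; ε/D = 0.000222; Haaland → f = 0.01972; ΔP_B = f(L/D)(ρV²/2) = 3.558e+05 Pa.
ΔP_A/ΔP_B = 2.913e+06/3.558e+05 = 8.19.

ΔP_A/ΔP_B ≈ 8.19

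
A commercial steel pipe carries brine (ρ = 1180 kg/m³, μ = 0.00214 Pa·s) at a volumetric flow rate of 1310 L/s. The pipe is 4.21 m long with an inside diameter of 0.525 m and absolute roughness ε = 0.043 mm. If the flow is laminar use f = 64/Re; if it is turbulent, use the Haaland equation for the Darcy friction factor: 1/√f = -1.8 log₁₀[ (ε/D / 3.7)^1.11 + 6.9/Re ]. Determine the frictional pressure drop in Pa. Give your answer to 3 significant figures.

ΔP ≈ 2170 Pa

Q = 1310 L/s = 1310/1000 = 1.31 m³/s.
Cross-sectional area A = πD²/4 = π(0.525)²/4 = 0.2165 m²; mean velocity V = Q/A = 1.31/0.2165 = 6.051 m/s.
Reynolds number Re = ρVD/μ = 1180 · 6.051 · 0.525 / 0.00214 = 1.752e+06.
Re > 4000 → turbulent. Relative roughness ε/D = 4.3e-05/0.525 = 8.19e-05. Haaland: 1/√f = -1.8 log₁₀[(8.19e-05/3.7)^1.11 + 6.9/1.752e+06] = -1.8 log₁₀[6.81e-06 + 3.94e-06] = 8.944, so f = 0.0125.
Darcy-Weisbach: ΔP = f(L/D)(ρV²/2) = 0.0125·(4.21/0.525)·(1180·6.051²/2) = 0.0125·8.019·2.161e+04 = 2166 Pa.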